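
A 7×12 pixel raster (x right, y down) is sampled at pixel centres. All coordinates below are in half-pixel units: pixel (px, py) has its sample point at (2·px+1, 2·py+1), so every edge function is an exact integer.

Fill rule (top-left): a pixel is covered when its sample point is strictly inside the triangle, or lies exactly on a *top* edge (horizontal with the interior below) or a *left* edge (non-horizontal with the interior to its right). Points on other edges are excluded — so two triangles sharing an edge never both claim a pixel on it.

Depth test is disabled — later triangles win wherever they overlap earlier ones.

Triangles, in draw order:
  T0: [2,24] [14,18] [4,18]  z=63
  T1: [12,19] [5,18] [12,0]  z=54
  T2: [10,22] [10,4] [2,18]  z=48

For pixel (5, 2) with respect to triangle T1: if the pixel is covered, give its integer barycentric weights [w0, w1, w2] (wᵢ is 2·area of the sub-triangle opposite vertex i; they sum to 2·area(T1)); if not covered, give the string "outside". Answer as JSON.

T0:
  2·area = 60  (B↔C swapped to make it positive)
  edge (2, 24)→(4, 18): d=(2,-6) top-left  bias=+0
  edge (4, 18)→(14, 18): d=(10,0) top-left  bias=+0
  edge (14, 18)→(2, 24): d=(-12,6) right/bottom  bias=-1
    (4,1)@(9, 3): e=[0,-150,210] → ·  [on edge]
    (3,4)@(7, 9): e=[0,-90,150] → ·  [on edge]
    (2,7)@(5, 15): e=[0,-30,90] → ·  [on edge]
    (2,9)@(5, 19): e=[8,10,42] → #
    (3,9)@(7, 19): e=[20,10,30] → #
    (4,9)@(9, 19): e=[32,10,18] → #
    (5,9)@(11, 19): e=[44,10,6] → #
    (6,9)@(13, 19): e=[56,10,-6] → ·
    (1,10)@(3, 21): e=[0,30,30] → #  [on edge]
    (4,10)@(9, 21): e=[36,30,-6] → ·
    (5,10)@(11, 21): e=[48,30,-18] → ·
    (1,11)@(3, 23): e=[4,50,6] → #
  covered (8 px):
    · · · · · · ·
    · · · · · · ·
    · · · · · · ·
    · · · · · · ·
    · · · · · · ·
    · · · · · · ·
    · · · · · · ·
    · · · · · · ·
    · · · · · · ·
    · · # # # # ·
    · # # # · · ·
    · # · · · · ·
T1:
  2·area = 133
  edge (12, 19)→(5, 18): d=(-7,-1) top-left  bias=+0
  edge (5, 18)→(12, 0): d=(7,-18) top-left  bias=+0
  edge (12, 0)→(12, 19): d=(0,19) right/bottom  bias=-1
    (5,1)@(11, 3): e=[111,3,19] → #
    (6,1)@(13, 3): e=[113,39,-19] → ·
    (5,2)@(11, 5): e=[97,17,19] → #
    (6,2)@(13, 5): e=[99,53,-19] → ·
    (5,3)@(11, 7): e=[83,31,19] → #
    (6,3)@(13, 7): e=[85,67,-19] → ·
    (4,4)@(9, 9): e=[67,9,57] → #
    (6,4)@(13, 9): e=[71,81,-19] → ·
    (4,5)@(9, 11): e=[53,23,57] → #
    (6,5)@(13, 11): e=[57,95,-19] → ·
    (3,6)@(7, 13): e=[37,1,95] → #
    (6,6)@(13, 13): e=[43,109,-19] → ·
  covered (16 px):
    · · · · · · ·
    · · · · · # ·
    · · · · · # ·
    · · · · · # ·
    · · · · # # ·
    · · · · # # ·
    · · · # # # ·
    · · · # # # ·
    · · · # # # ·
    · · · · · · ·
    · · · · · · ·
    · · · · · · ·
T2:
  2·area = 144  (B↔C swapped to make it positive)
  edge (10, 22)→(2, 18): d=(-8,-4) top-left  bias=+0
  edge (2, 18)→(10, 4): d=(8,-14) top-left  bias=+0
  edge (10, 4)→(10, 22): d=(0,18) right/bottom  bias=-1
    (4,3)@(9, 7): e=[116,10,18] → #
    (5,3)@(11, 7): e=[124,38,-18] → ·
    (4,4)@(9, 9): e=[100,26,18] → #
    (5,4)@(11, 9): e=[108,54,-18] → ·
    (3,5)@(7, 11): e=[76,14,54] → #
    (5,5)@(11, 11): e=[92,70,-18] → ·
    (2,6)@(5, 13): e=[52,2,90] → #
    (5,6)@(11, 13): e=[76,86,-18] → ·
    (2,7)@(5, 15): e=[36,18,90] → #
    (5,7)@(11, 15): e=[60,102,-18] → ·
    (1,8)@(3, 17): e=[12,6,126] → #
    (5,8)@(11, 17): e=[44,118,-18] → ·
  covered (18 px):
    · · · · · · ·
    · · · · · · ·
    · · · · · · ·
    · · · · # · ·
    · · · · # · ·
    · · · # # · ·
    · · # # # · ·
    · · # # # · ·
    · # # # # · ·
    · · # # # · ·
    · · · · # · ·
    · · · · · · ·

Answer: [17,19,97]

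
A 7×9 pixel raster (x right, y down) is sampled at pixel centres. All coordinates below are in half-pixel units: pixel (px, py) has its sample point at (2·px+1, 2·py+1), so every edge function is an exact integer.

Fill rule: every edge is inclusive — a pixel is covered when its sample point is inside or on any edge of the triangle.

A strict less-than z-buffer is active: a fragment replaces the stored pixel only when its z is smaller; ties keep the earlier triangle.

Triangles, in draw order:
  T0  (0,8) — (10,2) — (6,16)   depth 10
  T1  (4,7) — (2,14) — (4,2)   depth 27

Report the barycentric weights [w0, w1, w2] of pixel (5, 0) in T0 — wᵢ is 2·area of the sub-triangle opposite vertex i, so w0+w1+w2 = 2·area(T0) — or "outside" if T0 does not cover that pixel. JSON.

T0:
  2·area = 116
  edge (0, 8)→(10, 2): d=(10,-6) inclusive
  edge (10, 2)→(6, 16): d=(-4,14) inclusive
  edge (6, 16)→(0, 8): d=(-6,-8) inclusive
    (4,1)@(9, 3): e=[4,10,102] → █
    (5,1)@(11, 3): e=[16,-18,118] → ·
    (2,2)@(5, 5): e=[0,58,58] → █  [on edge]
    (3,2)@(7, 5): e=[12,30,74] → █
    (5,2)@(11, 5): e=[36,-26,106] → ·
    (1,3)@(3, 7): e=[8,78,30] → █
    (4,3)@(9, 7): e=[44,-6,78] → ·
    (0,4)@(1, 9): e=[16,98,2] → █
    (4,4)@(9, 9): e=[64,-14,66] → ·
    (0,5)@(1, 11): e=[36,90,-10] → ·
    (1,5)@(3, 11): e=[48,62,6] → █
    (4,5)@(9, 11): e=[84,-22,54] → ·
  covered (15 px):
    · · · · · · ·
    · · · · █ · ·
    · · █ █ █ · ·
    · █ █ █ · · ·
    █ █ █ █ · · ·
    · █ █ █ · · ·
    · · █ · · · ·
    · · · · · · ·
    · · · · · · ·
T1:
  2·area = 10
  edge (4, 7)→(2, 14): d=(-2,7) inclusive
  edge (2, 14)→(4, 2): d=(2,-12) inclusive
  edge (4, 2)→(4, 7): d=(0,5) inclusive
    (1,4)@(3, 9): e=[3,2,5] → █
    (2,4)@(5, 9): e=[-11,26,-5] → ·
    (1,5)@(3, 11): e=[-1,6,5] → ·
  covered (1 px):
    · · · · · · ·
    · · · · · · ·
    · · · · · · ·
    · · · · · · ·
    · █ · · · · ·
    · · · · · · ·
    · · · · · · ·
    · · · · · · ·
    · · · · · · ·

Result: "outside"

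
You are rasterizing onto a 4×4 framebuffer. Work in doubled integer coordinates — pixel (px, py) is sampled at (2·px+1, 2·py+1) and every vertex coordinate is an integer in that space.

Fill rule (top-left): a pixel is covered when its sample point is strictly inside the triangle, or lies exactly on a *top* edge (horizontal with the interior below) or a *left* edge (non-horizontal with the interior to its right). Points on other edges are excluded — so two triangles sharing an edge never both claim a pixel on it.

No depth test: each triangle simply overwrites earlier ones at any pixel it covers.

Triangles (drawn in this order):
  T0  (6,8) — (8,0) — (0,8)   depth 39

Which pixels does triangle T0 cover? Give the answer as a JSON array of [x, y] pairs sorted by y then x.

T0:
  2·area = 48  (B↔C swapped to make it positive)
  edge (6, 8)→(0, 8): d=(-6,0) right/bottom  bias=-1
  edge (0, 8)→(8, 0): d=(8,-8) top-left  bias=+0
  edge (8, 0)→(6, 8): d=(-2,8) right/bottom  bias=-1
    (3,0)@(7, 1): e=[42,0,6] → #  [on edge]
    (2,1)@(5, 3): e=[30,0,18] → #  [on edge]
    (1,2)@(3, 5): e=[18,0,30] → #  [on edge]
    (3,2)@(7, 5): e=[18,32,-2] → ·
    (0,3)@(1, 7): e=[6,0,42] → #  [on edge]
    (3,3)@(7, 7): e=[6,48,-6] → ·
  covered (8 px):
    · · · #
    · · # #
    · # # ·
    # # # ·

Answer: [[3,0],[2,1],[3,1],[1,2],[2,2],[0,3],[1,3],[2,3]]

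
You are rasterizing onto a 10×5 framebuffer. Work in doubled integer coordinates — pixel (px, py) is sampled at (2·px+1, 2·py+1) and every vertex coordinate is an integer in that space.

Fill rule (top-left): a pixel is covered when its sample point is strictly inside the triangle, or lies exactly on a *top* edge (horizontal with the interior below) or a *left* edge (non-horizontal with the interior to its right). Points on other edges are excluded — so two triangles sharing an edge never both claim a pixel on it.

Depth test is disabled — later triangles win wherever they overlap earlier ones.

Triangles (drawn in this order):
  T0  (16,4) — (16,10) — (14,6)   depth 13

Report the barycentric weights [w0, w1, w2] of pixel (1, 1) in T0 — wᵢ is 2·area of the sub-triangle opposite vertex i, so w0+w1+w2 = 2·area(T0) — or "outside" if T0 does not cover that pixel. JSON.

T0:
  2·area = 12
  edge (16, 4)→(16, 10): d=(0,6) right/bottom  bias=-1
  edge (16, 10)→(14, 6): d=(-2,-4) top-left  bias=+0
  edge (14, 6)→(16, 4): d=(2,-2) top-left  bias=+0
    (9,0)@(19, 1): e=[-18,30,0] → .  [on edge]
    (8,1)@(17, 3): e=[-6,18,0] → .  [on edge]
    (7,2)@(15, 5): e=[6,6,0] → X  [on edge]
    (8,2)@(17, 5): e=[-6,14,4] → .
    (6,3)@(13, 7): e=[18,-6,0] → .  [on edge]
    (7,3)@(15, 7): e=[6,2,4] → X
    (8,3)@(17, 7): e=[-6,10,8] → .
    (5,4)@(11, 9): e=[30,-18,0] → .  [on edge]
    (7,4)@(15, 9): e=[6,-2,8] → .
  covered (2 px):
    . . . . . . . . . .
    . . . . . . . . . .
    . . . . . . . X . .
    . . . . . . . X . .
    . . . . . . . . . .

Answer: "outside"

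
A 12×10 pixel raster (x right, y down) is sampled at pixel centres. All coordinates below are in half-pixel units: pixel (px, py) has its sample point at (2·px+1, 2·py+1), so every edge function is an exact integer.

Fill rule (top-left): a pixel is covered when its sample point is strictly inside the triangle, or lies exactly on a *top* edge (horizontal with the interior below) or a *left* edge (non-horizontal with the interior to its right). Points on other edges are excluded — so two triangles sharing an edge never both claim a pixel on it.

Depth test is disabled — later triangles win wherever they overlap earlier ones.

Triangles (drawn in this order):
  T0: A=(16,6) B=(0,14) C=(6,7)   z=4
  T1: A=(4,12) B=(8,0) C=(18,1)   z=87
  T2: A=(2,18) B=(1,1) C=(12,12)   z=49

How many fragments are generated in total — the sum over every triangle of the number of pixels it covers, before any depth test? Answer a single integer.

T0:
  2·area = 64
  edge (16, 6)→(0, 14): d=(-16,8) right/bottom  bias=-1
  edge (0, 14)→(6, 7): d=(6,-7) top-left  bias=+0
  edge (6, 7)→(16, 6): d=(10,-1) top-left  bias=+0
    (3,3)@(7, 7): e=[56,7,1] → #
    (4,3)@(9, 7): e=[40,21,3] → #
    (5,3)@(11, 7): e=[24,35,5] → #
    (6,3)@(13, 7): e=[8,49,7] → #
    (7,3)@(15, 7): e=[-8,63,9] → ·
    (2,4)@(5, 9): e=[40,5,19] → #
    (5,4)@(11, 9): e=[-8,47,25] → ·
    (6,4)@(13, 9): e=[-24,61,27] → ·
    (1,5)@(3, 11): e=[24,3,37] → #
    (3,5)@(7, 11): e=[-8,31,41] → ·
    (4,5)@(9, 11): e=[-24,45,43] → ·
    (0,6)@(1, 13): e=[8,1,55] → #
  covered (10 px):
    · · · · · · · · · · · ·
    · · · · · · · · · · · ·
    · · · · · · · · · · · ·
    · · · # # # # · · · · ·
    · · # # # · · · · · · ·
    · # # · · · · · · · · ·
    # · · · · · · · · · · ·
    · · · · · · · · · · · ·
    · · · · · · · · · · · ·
    · · · · · · · · · · · ·
T1:
  2·area = 124
  edge (4, 12)→(8, 0): d=(4,-12) top-left  bias=+0
  edge (8, 0)→(18, 1): d=(10,1) right/bottom  bias=-1
  edge (18, 1)→(4, 12): d=(-14,11) right/bottom  bias=-1
    (4,0)@(9, 1): e=[16,9,99] → #
    (5,0)@(11, 1): e=[40,7,77] → #
    (6,0)@(13, 1): e=[64,5,55] → #
    (7,0)@(15, 1): e=[88,3,33] → #
    (8,0)@(17, 1): e=[112,1,11] → #
    (9,0)@(19, 1): e=[136,-1,-11] → ·
    (3,1)@(7, 3): e=[0,31,93] → #  [on edge]
    (8,1)@(17, 3): e=[120,21,-17] → ·
    (3,2)@(7, 5): e=[8,51,65] → #
    (6,2)@(13, 5): e=[80,45,-1] → ·
    (7,2)@(15, 5): e=[104,43,-23] → ·
    (3,3)@(7, 7): e=[16,71,37] → #
    (2,4)@(5, 9): e=[0,93,31] → #  [on edge]
    (1,7)@(3, 15): e=[0,155,-31] → ·  [on edge]
  covered (18 px):
    · · · · # # # # # · · ·
    · · · # # # # # · · · ·
    · · · # # # · · · · · ·
    · · · # # · · · · · · ·
    · · # # · · · · · · · ·
    · · # · · · · · · · · ·
    · · · · · · · · · · · ·
    · · · · · · · · · · · ·
    · · · · · · · · · · · ·
    · · · · · · · · · · · ·
T2:
  2·area = 176
  edge (2, 18)→(1, 1): d=(-1,-17) top-left  bias=+0
  edge (1, 1)→(12, 12): d=(11,11) right/bottom  bias=-1
  edge (12, 12)→(2, 18): d=(-10,6) right/bottom  bias=-1
    (0,0)@(1, 1): e=[0,0,176] → ·  [on edge]
    (1,1)@(3, 3): e=[32,0,144] → ·  [on edge]
    (1,2)@(3, 5): e=[30,22,124] → #
    (2,2)@(5, 5): e=[64,0,112] → ·  [on edge]
    (1,3)@(3, 7): e=[28,44,104] → #
    (2,3)@(5, 7): e=[62,22,92] → #
    (3,3)@(7, 7): e=[96,0,80] → ·  [on edge]
    (1,4)@(3, 9): e=[26,66,84] → #
    (3,4)@(7, 9): e=[94,22,60] → #
    (4,4)@(9, 9): e=[128,0,48] → ·  [on edge]
    (8,4)@(17, 9): e=[264,-88,0] → ·  [on edge]
    (1,5)@(3, 11): e=[24,88,64] → #
    (5,5)@(11, 11): e=[160,0,16] → ·  [on edge]
    (6,6)@(13, 13): e=[192,0,-16] → ·  [on edge]
    (3,7)@(7, 15): e=[88,88,0] → ·  [on edge]
    (7,7)@(15, 15): e=[224,0,-48] → ·  [on edge]
    (8,8)@(17, 17): e=[256,0,-80] → ·  [on edge]
    (9,9)@(19, 19): e=[288,0,-112] → ·  [on edge]
  covered (17 px):
    · · · · · · · · · · · ·
    · · · · · · · · · · · ·
    · # · · · · · · · · · ·
    · # # · · · · · · · · ·
    · # # # · · · · · · · ·
    · # # # # · · · · · · ·
    · # # # # · · · · · · ·
    · # # · · · · · · · · ·
    · # · · · · · · · · · ·
    · · · · · · · · · · · ·

Answer: 45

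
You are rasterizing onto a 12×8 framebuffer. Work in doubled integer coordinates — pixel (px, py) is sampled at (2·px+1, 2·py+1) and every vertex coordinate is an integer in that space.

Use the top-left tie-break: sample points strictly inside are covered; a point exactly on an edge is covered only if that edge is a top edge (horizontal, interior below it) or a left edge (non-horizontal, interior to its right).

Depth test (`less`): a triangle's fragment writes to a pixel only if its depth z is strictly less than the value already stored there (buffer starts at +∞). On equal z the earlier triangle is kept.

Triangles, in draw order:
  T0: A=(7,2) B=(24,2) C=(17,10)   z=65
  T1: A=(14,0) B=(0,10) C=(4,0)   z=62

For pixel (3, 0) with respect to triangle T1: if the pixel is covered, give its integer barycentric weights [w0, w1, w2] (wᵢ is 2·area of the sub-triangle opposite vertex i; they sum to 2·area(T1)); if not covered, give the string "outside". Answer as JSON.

T0:
  2·area = 136
  edge (7, 2)→(24, 2): d=(17,0) top-left  bias=+0
  edge (24, 2)→(17, 10): d=(-7,8) right/bottom  bias=-1
  edge (17, 10)→(7, 2): d=(-10,-8) top-left  bias=+0
    (4,1)@(9, 3): e=[17,113,6] → #
    (5,1)@(11, 3): e=[17,97,22] → #
    (6,1)@(13, 3): e=[17,81,38] → #
    (7,1)@(15, 3): e=[17,65,54] → #
    (8,1)@(17, 3): e=[17,49,70] → #
    (9,1)@(19, 3): e=[17,33,86] → #
    (10,1)@(21, 3): e=[17,17,102] → #
    (11,1)@(23, 3): e=[17,1,118] → #
    (4,2)@(9, 5): e=[51,99,-14] → ·
    (5,2)@(11, 5): e=[51,83,2] → #
    (11,2)@(23, 5): e=[51,-13,98] → ·
    (5,3)@(11, 7): e=[85,69,-18] → ·
  covered (18 px):
    · · · · · · · · · · · ·
    · · · · # # # # # # # #
    · · · · · # # # # # # ·
    · · · · · · · # # # · ·
    · · · · · · · · # · · ·
    · · · · · · · · · · · ·
    · · · · · · · · · · · ·
    · · · · · · · · · · · ·
T1:
  2·area = 100
  edge (14, 0)→(0, 10): d=(-14,10) right/bottom  bias=-1
  edge (0, 10)→(4, 0): d=(4,-10) top-left  bias=+0
  edge (4, 0)→(14, 0): d=(10,0) top-left  bias=+0
    (2,0)@(5, 1): e=[76,14,10] → #
    (3,0)@(7, 1): e=[56,34,10] → #
    (4,0)@(9, 1): e=[36,54,10] → #
    (5,0)@(11, 1): e=[16,74,10] → #
    (6,0)@(13, 1): e=[-4,94,10] → ·
    (1,1)@(3, 3): e=[68,2,30] → #
    (5,1)@(11, 3): e=[-12,82,30] → ·
    (1,2)@(3, 5): e=[40,10,50] → #
    (3,2)@(7, 5): e=[0,50,50] → ·  [on edge]
    (4,2)@(9, 5): e=[-20,70,50] → ·
    (1,3)@(3, 7): e=[12,18,70] → #
    (2,3)@(5, 7): e=[-8,38,70] → ·
  covered (12 px):
    · · # # # # · · · · · ·
    · # # # # · · · · · · ·
    · # # · · · · · · · · ·
    · # · · · · · · · · · ·
    # · · · · · · · · · · ·
    · · · · · · · · · · · ·
    · · · · · · · · · · · ·
    · · · · · · · · · · · ·

Result: [34,10,56]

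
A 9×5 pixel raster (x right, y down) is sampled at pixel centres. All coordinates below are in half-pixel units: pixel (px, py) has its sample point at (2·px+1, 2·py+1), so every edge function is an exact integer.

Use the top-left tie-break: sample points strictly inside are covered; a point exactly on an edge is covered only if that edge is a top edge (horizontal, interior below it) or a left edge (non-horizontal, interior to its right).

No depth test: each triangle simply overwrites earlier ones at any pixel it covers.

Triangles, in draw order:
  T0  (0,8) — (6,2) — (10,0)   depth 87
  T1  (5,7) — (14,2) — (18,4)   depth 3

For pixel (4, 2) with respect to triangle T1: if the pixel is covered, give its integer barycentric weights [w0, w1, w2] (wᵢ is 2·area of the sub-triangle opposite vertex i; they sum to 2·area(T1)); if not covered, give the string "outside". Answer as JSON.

T0:
  2·area = 12
  edge (0, 8)→(6, 2): d=(6,-6) top-left  bias=+0
  edge (6, 2)→(10, 0): d=(4,-2) top-left  bias=+0
  edge (10, 0)→(0, 8): d=(-10,8) right/bottom  bias=-1
    (3,0)@(7, 1): e=[0,-2,14] → .  [on edge]
    (2,1)@(5, 3): e=[0,2,10] → X  [on edge]
    (3,1)@(7, 3): e=[12,6,-6] → .
    (1,2)@(3, 5): e=[0,6,6] → X  [on edge]
    (2,2)@(5, 5): e=[12,10,-10] → .
    (0,3)@(1, 7): e=[0,10,2] → X  [on edge]
    (1,3)@(3, 7): e=[12,14,-14] → .
    (0,4)@(1, 9): e=[12,18,-18] → .
  covered (3 px):
    . . . . . . . . .
    . . X . . . . . .
    . X . . . . . . .
    X . . . . . . . .
    . . . . . . . . .
T1:
  2·area = 38
  edge (5, 7)→(14, 2): d=(9,-5) top-left  bias=+0
  edge (14, 2)→(18, 4): d=(4,2) right/bottom  bias=-1
  edge (18, 4)→(5, 7): d=(-13,3) right/bottom  bias=-1
    (6,1)@(13, 3): e=[4,6,28] → X
    (7,1)@(15, 3): e=[14,2,22] → X
    (8,1)@(17, 3): e=[24,-2,16] → .
    (4,2)@(9, 5): e=[2,22,14] → X
    (5,2)@(11, 5): e=[12,18,8] → X
    (7,2)@(15, 5): e=[32,10,-4] → .
    (2,3)@(5, 7): e=[0,38,0] → .  [on edge]
    (4,3)@(9, 7): e=[20,30,-12] → .
    (5,3)@(11, 7): e=[30,26,-18] → .
    (6,3)@(13, 7): e=[40,22,-24] → .
  covered (5 px):
    . . . . . . . . .
    . . . . . . X X .
    . . . . X X X . .
    . . . . . . . . .
    . . . . . . . . .

Result: [22,14,2]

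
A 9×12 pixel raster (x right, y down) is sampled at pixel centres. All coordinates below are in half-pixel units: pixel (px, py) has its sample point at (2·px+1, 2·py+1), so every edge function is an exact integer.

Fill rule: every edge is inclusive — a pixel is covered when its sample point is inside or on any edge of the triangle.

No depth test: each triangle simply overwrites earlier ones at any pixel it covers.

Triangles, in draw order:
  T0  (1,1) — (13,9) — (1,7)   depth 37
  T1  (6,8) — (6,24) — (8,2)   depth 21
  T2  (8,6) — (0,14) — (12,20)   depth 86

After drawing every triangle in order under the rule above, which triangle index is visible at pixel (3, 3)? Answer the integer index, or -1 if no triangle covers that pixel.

T0:
  2·area = 72
  edge (1, 1)→(13, 9): d=(12,8) inclusive
  edge (13, 9)→(1, 7): d=(-12,-2) inclusive
  edge (1, 7)→(1, 1): d=(0,-6) inclusive
    (0,0)@(1, 1): e=[0,72,0] → #  [on edge]
    (1,0)@(3, 1): e=[-16,76,12] → ·
    (0,1)@(1, 3): e=[24,48,0] → #  [on edge]
    (1,1)@(3, 3): e=[8,52,12] → #
    (2,1)@(5, 3): e=[-8,56,24] → ·
    (0,2)@(1, 5): e=[48,24,0] → #  [on edge]
    (2,2)@(5, 5): e=[16,32,24] → #
    (3,2)@(7, 5): e=[0,36,36] → #  [on edge]
    (4,2)@(9, 5): e=[-16,40,48] → ·
    (0,3)@(1, 7): e=[72,0,0] → #  [on edge]
    (4,3)@(9, 7): e=[8,16,48] → #
    (5,3)@(11, 7): e=[-8,20,60] → ·
    (0,4)@(1, 9): e=[96,-24,0] → ·  [on edge]
    (6,4)@(13, 9): e=[0,0,72] → #  [on edge]
    (0,5)@(1, 11): e=[120,-48,0] → ·  [on edge]
    (0,6)@(1, 13): e=[144,-72,0] → ·  [on edge]
    (0,7)@(1, 15): e=[168,-96,0] → ·  [on edge]
    (0,8)@(1, 17): e=[192,-120,0] → ·  [on edge]
    (0,9)@(1, 19): e=[216,-144,0] → ·  [on edge]
    (0,10)@(1, 21): e=[240,-168,0] → ·  [on edge]
    (0,11)@(1, 23): e=[264,-192,0] → ·  [on edge]
  covered (13 px):
    # · · · · · · · ·
    # # · · · · · · ·
    # # # # · · · · ·
    # # # # # · · · ·
    · · · · · · # · ·
    · · · · · · · · ·
    · · · · · · · · ·
    · · · · · · · · ·
    · · · · · · · · ·
    · · · · · · · · ·
    · · · · · · · · ·
    · · · · · · · · ·
T1:
  2·area = 32  (B↔C swapped to make it positive)
  edge (6, 8)→(8, 2): d=(2,-6) inclusive
  edge (8, 2)→(6, 24): d=(-2,22) inclusive
  edge (6, 24)→(6, 8): d=(0,-16) inclusive
    (3,2)@(7, 5): e=[0,16,16] → #  [on edge]
    (4,2)@(9, 5): e=[12,-28,48] → ·
    (3,3)@(7, 7): e=[4,12,16] → #
    (4,3)@(9, 7): e=[16,-32,48] → ·
    (3,4)@(7, 9): e=[8,8,16] → #
    (4,4)@(9, 9): e=[20,-36,48] → ·
    (2,5)@(5, 11): e=[0,48,-16] → ·  [on edge]
    (3,5)@(7, 11): e=[12,4,16] → #
    (4,5)@(9, 11): e=[24,-40,48] → ·
    (3,6)@(7, 13): e=[16,0,16] → #  [on edge]
    (4,6)@(9, 13): e=[28,-44,48] → ·
    (3,7)@(7, 15): e=[20,-4,16] → ·
    (1,8)@(3, 17): e=[0,80,-48] → ·  [on edge]
    (0,11)@(1, 23): e=[0,112,-80] → ·  [on edge]
  covered (5 px):
    · · · · · · · · ·
    · · · · · · · · ·
    · · · # · · · · ·
    · · · # · · · · ·
    · · · # · · · · ·
    · · · # · · · · ·
    · · · # · · · · ·
    · · · · · · · · ·
    · · · · · · · · ·
    · · · · · · · · ·
    · · · · · · · · ·
    · · · · · · · · ·
T2:
  2·area = 144  (B↔C swapped to make it positive)
  edge (8, 6)→(12, 20): d=(4,14) inclusive
  edge (12, 20)→(0, 14): d=(-12,-6) inclusive
  edge (0, 14)→(8, 6): d=(8,-8) inclusive
    (6,0)@(13, 1): e=[-90,234,0] → ·  [on edge]
    (5,1)@(11, 3): e=[-54,198,0] → ·  [on edge]
    (4,2)@(9, 5): e=[-18,162,0] → ·  [on edge]
    (3,3)@(7, 7): e=[18,126,0] → #  [on edge]
    (4,3)@(9, 7): e=[-10,138,16] → ·
    (2,4)@(5, 9): e=[54,90,0] → #  [on edge]
    (4,4)@(9, 9): e=[-2,114,32] → ·
    (1,5)@(3, 11): e=[90,54,0] → #  [on edge]
    (4,5)@(9, 11): e=[6,90,48] → #
    (5,5)@(11, 11): e=[-22,102,64] → ·
    (0,6)@(1, 13): e=[126,18,0] → #  [on edge]
    (5,6)@(11, 13): e=[-14,78,80] → ·
  covered (20 px):
    · · · · · · · · ·
    · · · · · · · · ·
    · · · · · · · · ·
    · · · # · · · · ·
    · · # # · · · · ·
    · # # # # · · · ·
    # # # # # · · · ·
    · # # # # · · · ·
    · · · # # # · · ·
    · · · · · # · · ·
    · · · · · · · · ·
    · · · · · · · · ·

Z-buffer (winner per pixel, '.' = empty):
  0 . . . . . . . .
  0 0 . . . . . . .
  0 0 0 1 . . . . .
  0 0 0 2 0 . . . .
  . . 2 2 . . 0 . .
  . 2 2 2 2 . . . .
  2 2 2 2 2 . . . .
  . 2 2 2 2 . . . .
  . . . 2 2 2 . . .
  . . . . . 2 . . .
  . . . . . . . . .
  . . . . . . . . .

Answer: 2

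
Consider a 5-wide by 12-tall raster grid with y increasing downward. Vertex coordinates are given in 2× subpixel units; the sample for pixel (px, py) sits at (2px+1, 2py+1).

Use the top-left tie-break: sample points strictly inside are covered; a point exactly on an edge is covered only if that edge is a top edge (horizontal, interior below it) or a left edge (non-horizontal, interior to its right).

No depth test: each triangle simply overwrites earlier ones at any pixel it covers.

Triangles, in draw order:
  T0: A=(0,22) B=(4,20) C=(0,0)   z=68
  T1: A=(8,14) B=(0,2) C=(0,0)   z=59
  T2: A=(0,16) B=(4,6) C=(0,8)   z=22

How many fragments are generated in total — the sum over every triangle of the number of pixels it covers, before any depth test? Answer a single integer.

T0:
  2·area = 88  (B↔C swapped to make it positive)
  edge (0, 22)→(0, 0): d=(0,-22) top-left  bias=+0
  edge (0, 0)→(4, 20): d=(4,20) right/bottom  bias=-1
  edge (4, 20)→(0, 22): d=(-4,2) right/bottom  bias=-1
    (0,2)@(1, 5): e=[22,0,66] → ·  [on edge]
    (0,3)@(1, 7): e=[22,8,58] → █
    (1,3)@(3, 7): e=[66,-32,54] → ·
    (0,4)@(1, 9): e=[22,16,50] → █
    (1,4)@(3, 9): e=[66,-24,46] → ·
    (0,5)@(1, 11): e=[22,24,42] → █
    (1,5)@(3, 11): e=[66,-16,38] → ·
    (0,6)@(1, 13): e=[22,32,34] → █
    (1,6)@(3, 13): e=[66,-8,30] → ·
    (0,7)@(1, 15): e=[22,40,26] → █
    (1,7)@(3, 15): e=[66,0,22] → ·  [on edge]
    (0,8)@(1, 17): e=[22,48,18] → █
  covered (10 px):
    · · · · ·
    · · · · ·
    · · · · ·
    █ · · · ·
    █ · · · ·
    █ · · · ·
    █ · · · ·
    █ · · · ·
    █ █ · · ·
    █ █ · · ·
    █ · · · ·
    · · · · ·
T1:
  2·area = 16
  edge (8, 14)→(0, 2): d=(-8,-12) top-left  bias=+0
  edge (0, 2)→(0, 0): d=(0,-2) top-left  bias=+0
  edge (0, 0)→(8, 14): d=(8,14) right/bottom  bias=-1
    (0,1)@(1, 3): e=[4,2,10] → █
    (1,1)@(3, 3): e=[28,6,-18] → ·
    (0,2)@(1, 5): e=[-12,2,26] → ·
    (2,4)@(5, 9): e=[4,10,2] → █
    (3,4)@(7, 9): e=[28,14,-26] → ·
    (2,5)@(5, 11): e=[-12,10,18] → ·
  covered (2 px):
    · · · · ·
    █ · · · ·
    · · · · ·
    · · · · ·
    · · █ · ·
    · · · · ·
    · · · · ·
    · · · · ·
    · · · · ·
    · · · · ·
    · · · · ·
    · · · · ·
T2:
  2·area = 32  (B↔C swapped to make it positive)
  edge (0, 16)→(0, 8): d=(0,-8) top-left  bias=+0
  edge (0, 8)→(4, 6): d=(4,-2) top-left  bias=+0
  edge (4, 6)→(0, 16): d=(-4,10) right/bottom  bias=-1
    (1,3)@(3, 7): e=[24,2,6] → █
    (2,3)@(5, 7): e=[40,6,-14] → ·
    (0,4)@(1, 9): e=[8,6,18] → █
    (1,4)@(3, 9): e=[24,10,-2] → ·
    (0,5)@(1, 11): e=[8,14,10] → █
    (1,5)@(3, 11): e=[24,18,-10] → ·
    (0,6)@(1, 13): e=[8,22,2] → █
    (1,6)@(3, 13): e=[24,26,-18] → ·
    (0,7)@(1, 15): e=[8,30,-6] → ·
  covered (4 px):
    · · · · ·
    · · · · ·
    · · · · ·
    · █ · · ·
    █ · · · ·
    █ · · · ·
    █ · · · ·
    · · · · ·
    · · · · ·
    · · · · ·
    · · · · ·
    · · · · ·

Answer: 16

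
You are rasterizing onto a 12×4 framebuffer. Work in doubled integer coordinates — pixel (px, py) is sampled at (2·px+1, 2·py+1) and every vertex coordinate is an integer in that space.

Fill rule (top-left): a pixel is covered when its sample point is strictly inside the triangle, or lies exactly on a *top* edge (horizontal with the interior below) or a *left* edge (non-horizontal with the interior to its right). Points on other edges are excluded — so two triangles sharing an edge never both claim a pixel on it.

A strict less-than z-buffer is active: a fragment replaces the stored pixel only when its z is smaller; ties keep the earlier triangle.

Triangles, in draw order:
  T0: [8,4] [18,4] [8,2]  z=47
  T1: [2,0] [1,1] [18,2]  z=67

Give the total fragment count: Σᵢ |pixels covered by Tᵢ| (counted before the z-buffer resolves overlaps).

T0:
  2·area = 20  (B↔C swapped to make it positive)
  edge (8, 4)→(8, 2): d=(0,-2) top-left  bias=+0
  edge (8, 2)→(18, 4): d=(10,2) right/bottom  bias=-1
  edge (18, 4)→(8, 4): d=(-10,0) right/bottom  bias=-1
    (1,0)@(3, 1): e=[-10,0,30] → .  [on edge]
    (4,1)@(9, 3): e=[2,8,10] → X
    (5,1)@(11, 3): e=[6,4,10] → X
    (6,1)@(13, 3): e=[10,0,10] → .  [on edge]
    (4,2)@(9, 5): e=[2,28,-10] → .
    (5,2)@(11, 5): e=[6,24,-10] → .
    (11,2)@(23, 5): e=[30,0,-10] → .  [on edge]
  covered (2 px):
    . . . . . . . . . . . .
    . . . . X X . . . . . .
    . . . . . . . . . . . .
    . . . . . . . . . . . .
T1:
  2·area = 18  (B↔C swapped to make it positive)
  edge (2, 0)→(18, 2): d=(16,2) right/bottom  bias=-1
  edge (18, 2)→(1, 1): d=(-17,-1) top-left  bias=+0
  edge (1, 1)→(2, 0): d=(1,-1) top-left  bias=+0
    (0,0)@(1, 1): e=[18,0,0] → X  [on edge]
    (1,0)@(3, 1): e=[14,2,2] → X
    (2,0)@(5, 1): e=[10,4,4] → X
    (3,0)@(7, 1): e=[6,6,6] → X
    (4,0)@(9, 1): e=[2,8,8] → X
    (5,0)@(11, 1): e=[-2,10,10] → .
    (0,1)@(1, 3): e=[50,-34,2] → .
    (1,1)@(3, 3): e=[46,-32,4] → .
    (2,1)@(5, 3): e=[42,-30,6] → .
    (3,1)@(7, 3): e=[38,-28,8] → .
    (4,1)@(9, 3): e=[34,-26,10] → .
  covered (5 px):
    X X X X X . . . . . . .
    . . . . . . . . . . . .
    . . . . . . . . . . . .
    . . . . . . . . . . . .

Final: 7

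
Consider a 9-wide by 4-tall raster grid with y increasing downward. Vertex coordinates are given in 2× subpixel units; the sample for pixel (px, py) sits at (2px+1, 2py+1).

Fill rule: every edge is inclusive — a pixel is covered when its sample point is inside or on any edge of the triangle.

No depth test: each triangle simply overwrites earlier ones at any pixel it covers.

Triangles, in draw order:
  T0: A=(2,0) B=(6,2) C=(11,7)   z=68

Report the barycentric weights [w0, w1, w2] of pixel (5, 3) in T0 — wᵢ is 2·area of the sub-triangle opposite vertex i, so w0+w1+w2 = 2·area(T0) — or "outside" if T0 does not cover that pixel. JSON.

T0:
  2·area = 10
  edge (2, 0)→(6, 2): d=(4,2) inclusive
  edge (6, 2)→(11, 7): d=(5,5) inclusive
  edge (11, 7)→(2, 0): d=(-9,-7) inclusive
    (2,0)@(5, 1): e=[-2,0,12] → ·  [on edge]
    (3,1)@(7, 3): e=[2,0,8] → █  [on edge]
    (4,1)@(9, 3): e=[-2,-10,22] → ·
    (3,2)@(7, 5): e=[10,10,-10] → ·
    (4,2)@(9, 5): e=[6,0,4] → █  [on edge]
    (5,2)@(11, 5): e=[2,-10,18] → ·
    (4,3)@(9, 7): e=[14,10,-14] → ·
    (5,3)@(11, 7): e=[10,0,0] → █  [on edge]
    (6,3)@(13, 7): e=[6,-10,14] → ·
  covered (3 px):
    · · · · · · · · ·
    · · · █ · · · · ·
    · · · · █ · · · ·
    · · · · · █ · · ·

Final: [0,0,10]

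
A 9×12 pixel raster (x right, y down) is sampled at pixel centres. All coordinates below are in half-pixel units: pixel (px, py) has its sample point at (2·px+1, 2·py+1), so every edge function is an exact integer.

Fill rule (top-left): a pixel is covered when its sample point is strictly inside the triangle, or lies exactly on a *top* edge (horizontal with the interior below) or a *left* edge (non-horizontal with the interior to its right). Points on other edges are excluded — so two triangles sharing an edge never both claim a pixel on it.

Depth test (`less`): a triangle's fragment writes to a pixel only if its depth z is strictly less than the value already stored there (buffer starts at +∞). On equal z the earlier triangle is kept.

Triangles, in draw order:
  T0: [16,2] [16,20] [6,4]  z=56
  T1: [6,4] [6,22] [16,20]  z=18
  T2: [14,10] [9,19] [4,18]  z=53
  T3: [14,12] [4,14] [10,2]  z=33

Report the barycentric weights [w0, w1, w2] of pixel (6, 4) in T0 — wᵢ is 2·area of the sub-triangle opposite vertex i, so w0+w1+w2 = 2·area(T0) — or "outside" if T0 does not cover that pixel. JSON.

T0:
  2·area = 180
  edge (16, 2)→(16, 20): d=(0,18) right/bottom  bias=-1
  edge (16, 20)→(6, 4): d=(-10,-16) top-left  bias=+0
  edge (6, 4)→(16, 2): d=(10,-2) top-left  bias=+0
    (5,1)@(11, 3): e=[90,90,0] → █  [on edge]
    (6,1)@(13, 3): e=[54,122,4] → █
    (7,1)@(15, 3): e=[18,154,8] → █
    (8,1)@(17, 3): e=[-18,186,12] → ·
    (0,2)@(1, 5): e=[270,-90,0] → ·  [on edge]
    (3,2)@(7, 5): e=[162,6,12] → █
    (4,2)@(9, 5): e=[126,38,16] → █
    (8,2)@(17, 5): e=[-18,166,32] → ·
    (3,3)@(7, 7): e=[162,-14,32] → ·
    (4,3)@(9, 7): e=[126,18,36] → █
    (8,3)@(17, 7): e=[-18,146,52] → ·
    (4,4)@(9, 9): e=[126,-2,56] → ·
  covered (23 px):
    · · · · · · · · ·
    · · · · · █ █ █ ·
    · · · █ █ █ █ █ ·
    · · · · █ █ █ █ ·
    · · · · · █ █ █ ·
    · · · · · █ █ █ ·
    · · · · · · █ █ ·
    · · · · · · █ █ ·
    · · · · · · · █ ·
    · · · · · · · · ·
    · · · · · · · · ·
    · · · · · · · · ·
T1:
  2·area = 180  (B↔C swapped to make it positive)
  edge (6, 4)→(16, 20): d=(10,16) right/bottom  bias=-1
  edge (16, 20)→(6, 22): d=(-10,2) right/bottom  bias=-1
  edge (6, 22)→(6, 4): d=(0,-18) top-left  bias=+0
    (3,3)@(7, 7): e=[14,148,18] → █
    (4,3)@(9, 7): e=[-18,144,54] → ·
    (3,4)@(7, 9): e=[34,128,18] → █
    (4,4)@(9, 9): e=[2,124,54] → █
    (5,4)@(11, 9): e=[-30,120,90] → ·
    (3,5)@(7, 11): e=[54,108,18] → █
    (5,5)@(11, 11): e=[-10,100,90] → ·
    (3,6)@(7, 13): e=[74,88,18] → █
    (5,6)@(11, 13): e=[10,80,90] → █
    (6,6)@(13, 13): e=[-22,76,126] → ·
    (3,7)@(7, 15): e=[94,68,18] → █
    (6,7)@(13, 15): e=[-2,56,126] → ·
    (5,10)@(11, 21): e=[90,0,90] → ·  [on edge]
    (0,11)@(1, 23): e=[270,0,-90] → ·  [on edge]
  covered (22 px):
    · · · · · · · · ·
    · · · · · · · · ·
    · · · · · · · · ·
    · · · █ · · · · ·
    · · · █ █ · · · ·
    · · · █ █ · · · ·
    · · · █ █ █ · · ·
    · · · █ █ █ · · ·
    · · · █ █ █ █ · ·
    · · · █ █ █ █ █ ·
    · · · █ █ · · · ·
    · · · · · · · · ·
T2:
  2·area = 50
  edge (14, 10)→(9, 19): d=(-5,9) right/bottom  bias=-1
  edge (9, 19)→(4, 18): d=(-5,-1) top-left  bias=+0
  edge (4, 18)→(14, 10): d=(10,-8) top-left  bias=+0
    (6,5)@(13, 11): e=[4,44,2] → █
    (7,5)@(15, 11): e=[-14,46,18] → ·
    (5,6)@(11, 13): e=[12,32,6] → █
    (6,6)@(13, 13): e=[-6,34,22] → ·
    (4,7)@(9, 15): e=[20,20,10] → █
    (6,7)@(13, 15): e=[-16,24,42] → ·
    (3,8)@(7, 17): e=[28,8,14] → █
    (5,8)@(11, 17): e=[-8,12,46] → ·
    (3,9)@(7, 19): e=[18,-2,34] → ·
    (4,9)@(9, 19): e=[0,0,50] → ·  [on edge]
  covered (6 px):
    · · · · · · · · ·
    · · · · · · · · ·
    · · · · · · · · ·
    · · · · · · · · ·
    · · · · · · · · ·
    · · · · · · █ · ·
    · · · · · █ · · ·
    · · · · █ █ · · ·
    · · · █ █ · · · ·
    · · · · · · · · ·
    · · · · · · · · ·
    · · · · · · · · ·
T3:
  2·area = 108
  edge (14, 12)→(4, 14): d=(-10,2) right/bottom  bias=-1
  edge (4, 14)→(10, 2): d=(6,-12) top-left  bias=+0
  edge (10, 2)→(14, 12): d=(4,10) right/bottom  bias=-1
    (4,2)@(9, 5): e=[80,6,22] → █
    (5,2)@(11, 5): e=[76,30,2] → █
    (6,2)@(13, 5): e=[72,54,-18] → ·
    (4,3)@(9, 7): e=[60,18,30] → █
    (6,3)@(13, 7): e=[52,66,-10] → ·
    (3,4)@(7, 9): e=[44,6,58] → █
    (6,4)@(13, 9): e=[32,78,-2] → ·
    (3,5)@(7, 11): e=[24,18,66] → █
    (6,5)@(13, 11): e=[12,90,6] → █
    (7,5)@(15, 11): e=[8,114,-14] → ·
    (2,6)@(5, 13): e=[8,6,94] → █
    (4,6)@(9, 13): e=[0,54,54] → ·  [on edge]
  covered (13 px):
    · · · · · · · · ·
    · · · · · · · · ·
    · · · · █ █ · · ·
    · · · · █ █ · · ·
    · · · █ █ █ · · ·
    · · · █ █ █ █ · ·
    · · █ █ · · · · ·
    · · · · · · · · ·
    · · · · · · · · ·
    · · · · · · · · ·
    · · · · · · · · ·
    · · · · · · · · ·

Result: [62,64,54]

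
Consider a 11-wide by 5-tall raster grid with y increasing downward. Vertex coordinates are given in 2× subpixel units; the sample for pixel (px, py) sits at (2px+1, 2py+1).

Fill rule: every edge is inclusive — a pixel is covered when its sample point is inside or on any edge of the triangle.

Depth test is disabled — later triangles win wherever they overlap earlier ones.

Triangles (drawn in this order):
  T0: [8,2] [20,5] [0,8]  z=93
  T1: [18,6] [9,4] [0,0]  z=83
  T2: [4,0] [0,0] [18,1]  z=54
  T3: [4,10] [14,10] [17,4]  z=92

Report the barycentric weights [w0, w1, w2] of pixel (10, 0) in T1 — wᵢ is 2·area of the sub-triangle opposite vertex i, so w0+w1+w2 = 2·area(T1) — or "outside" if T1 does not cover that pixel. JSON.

T0:
  2·area = 96
  edge (8, 2)→(20, 5): d=(12,3) inclusive
  edge (20, 5)→(0, 8): d=(-20,3) inclusive
  edge (0, 8)→(8, 2): d=(8,-6) inclusive
    (3,1)@(7, 3): e=[15,79,2] → X
    (4,1)@(9, 3): e=[9,73,14] → X
    (5,1)@(11, 3): e=[3,67,26] → X
    (6,1)@(13, 3): e=[-3,61,38] → .
    (2,2)@(5, 5): e=[45,45,6] → X
    (6,2)@(13, 5): e=[21,21,54] → X
    (7,2)@(15, 5): e=[15,15,66] → X
    (8,2)@(17, 5): e=[9,9,78] → X
    (9,2)@(19, 5): e=[3,3,90] → X
    (10,2)@(21, 5): e=[-3,-3,102] → .
    (1,3)@(3, 7): e=[75,11,10] → X
    (3,3)@(7, 7): e=[63,-1,34] → .
  covered (13 px):
    . . . . . . . . . . .
    . . . X X X . . . . .
    . . X X X X X X X X .
    . X X . . . . . . . .
    . . . . . . . . . . .
T1:
  2·area = 18
  edge (18, 6)→(9, 4): d=(-9,-2) inclusive
  edge (9, 4)→(0, 0): d=(-9,-4) inclusive
  edge (0, 0)→(18, 6): d=(18,6) inclusive
    (1,0)@(3, 1): e=[15,3,0] → X  [on edge]
    (2,0)@(5, 1): e=[19,11,-12] → .
    (1,1)@(3, 3): e=[-3,-15,36] → .
    (3,1)@(7, 3): e=[5,1,12] → X
    (4,1)@(9, 3): e=[9,9,0] → X  [on edge]
    (5,1)@(11, 3): e=[13,17,-12] → .
    (3,2)@(7, 5): e=[-13,-17,48] → .
    (4,2)@(9, 5): e=[-9,-9,36] → .
    (7,2)@(15, 5): e=[3,15,0] → X  [on edge]
    (8,2)@(17, 5): e=[7,23,-12] → .
    (7,3)@(15, 7): e=[-15,-3,36] → .
    (10,3)@(21, 7): e=[-3,21,0] → .  [on edge]
  covered (4 px):
    . X . . . . . . . . .
    . . . X X . . . . . .
    . . . . . . . X . . .
    . . . . . . . . . . .
    . . . . . . . . . . .
T2:
  2·area = 4  (B↔C swapped to make it positive)
  edge (4, 0)→(18, 1): d=(14,1) inclusive
  edge (18, 1)→(0, 0): d=(-18,-1) inclusive
  edge (0, 0)→(4, 0): d=(4,0) inclusive
  covered (0 px):
    . . . . . . . . . . .
    . . . . . . . . . . .
    . . . . . . . . . . .
    . . . . . . . . . . .
    . . . . . . . . . . .
T3:
  2·area = 60  (B↔C swapped to make it positive)
  edge (4, 10)→(17, 4): d=(13,-6) inclusive
  edge (17, 4)→(14, 10): d=(-3,6) inclusive
  edge (14, 10)→(4, 10): d=(-10,0) inclusive
    (7,2)@(15, 5): e=[1,9,50] → X
    (8,2)@(17, 5): e=[13,-3,50] → .
    (5,3)@(11, 7): e=[3,27,30] → X
    (6,3)@(13, 7): e=[15,15,30] → X
    (8,3)@(17, 7): e=[39,-9,30] → .
    (3,4)@(7, 9): e=[5,45,10] → X
    (4,4)@(9, 9): e=[17,33,10] → X
    (7,4)@(15, 9): e=[53,-3,10] → .
  covered (8 px):
    . . . . . . . . . . .
    . . . . . . . . . . .
    . . . . . . . X . . .
    . . . . . X X X . . .
    . . . X X X X . . . .

Answer: "outside"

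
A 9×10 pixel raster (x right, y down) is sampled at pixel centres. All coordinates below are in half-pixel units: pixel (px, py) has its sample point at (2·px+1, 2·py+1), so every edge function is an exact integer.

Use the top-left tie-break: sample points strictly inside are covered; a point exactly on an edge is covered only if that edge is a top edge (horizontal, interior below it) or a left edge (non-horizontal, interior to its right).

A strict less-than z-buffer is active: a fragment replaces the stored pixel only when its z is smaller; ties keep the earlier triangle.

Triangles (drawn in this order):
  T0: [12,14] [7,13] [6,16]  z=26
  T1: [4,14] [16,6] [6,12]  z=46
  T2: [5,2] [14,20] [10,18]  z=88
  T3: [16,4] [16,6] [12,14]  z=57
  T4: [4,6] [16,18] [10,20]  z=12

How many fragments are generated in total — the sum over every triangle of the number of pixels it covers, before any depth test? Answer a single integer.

T0:
  2·area = 16  (B↔C swapped to make it positive)
  edge (12, 14)→(6, 16): d=(-6,2) right/bottom  bias=-1
  edge (6, 16)→(7, 13): d=(1,-3) top-left  bias=+0
  edge (7, 13)→(12, 14): d=(5,1) right/bottom  bias=-1
    (5,0)@(11, 1): e=[80,0,-64] → .  [on edge]
    (4,3)@(9, 7): e=[48,0,-32] → .  [on edge]
    (3,6)@(7, 13): e=[16,0,0] → .  [on edge]
    (7,6)@(15, 13): e=[0,24,-8] → .  [on edge]
    (3,7)@(7, 15): e=[4,2,10] → X
    (4,7)@(9, 15): e=[0,8,8] → .  [on edge]
    (8,7)@(17, 15): e=[-16,32,0] → .  [on edge]
    (1,8)@(3, 17): e=[0,-8,24] → .  [on edge]
    (3,8)@(7, 17): e=[-8,4,20] → .
    (2,9)@(5, 19): e=[-16,0,32] → .  [on edge]
  covered (1 px):
    . . . . . . . . .
    . . . . . . . . .
    . . . . . . . . .
    . . . . . . . . .
    . . . . . . . . .
    . . . . . . . . .
    . . . . . . . . .
    . . . X . . . . .
    . . . . . . . . .
    . . . . . . . . .
T1:
  2·area = 8  (B↔C swapped to make it positive)
  edge (4, 14)→(6, 12): d=(2,-2) top-left  bias=+0
  edge (6, 12)→(16, 6): d=(10,-6) top-left  bias=+0
  edge (16, 6)→(4, 14): d=(-12,8) right/bottom  bias=-1
    (8,0)@(17, 1): e=[0,-44,52] → .  [on edge]
    (7,1)@(15, 3): e=[0,-36,44] → .  [on edge]
    (6,2)@(13, 5): e=[0,-28,36] → .  [on edge]
    (5,3)@(11, 7): e=[0,-20,28] → .  [on edge]
    (4,4)@(9, 9): e=[0,-12,20] → .  [on edge]
    (5,4)@(11, 9): e=[4,0,4] → X  [on edge]
    (6,4)@(13, 9): e=[8,12,-12] → .
    (3,5)@(7, 11): e=[0,-4,12] → .  [on edge]
    (5,5)@(11, 11): e=[8,20,-20] → .
    (2,6)@(5, 13): e=[0,4,4] → X  [on edge]
    (3,6)@(7, 13): e=[4,16,-12] → .
    (0,7)@(1, 15): e=[-4,0,12] → .  [on edge]
    (1,7)@(3, 15): e=[0,12,-4] → .  [on edge]
    (0,8)@(1, 17): e=[0,20,-12] → .  [on edge]
  covered (2 px):
    . . . . . . . . .
    . . . . . . . . .
    . . . . . . . . .
    . . . . . . . . .
    . . . . . X . . .
    . . . . . . . . .
    . . X . . . . . .
    . . . . . . . . .
    . . . . . . . . .
    . . . . . . . . .
T2:
  2·area = 54
  edge (5, 2)→(14, 20): d=(9,18) right/bottom  bias=-1
  edge (14, 20)→(10, 18): d=(-4,-2) top-left  bias=+0
  edge (10, 18)→(5, 2): d=(-5,-16) top-left  bias=+0
    (3,3)@(7, 7): e=[9,38,7] → X
    (4,3)@(9, 7): e=[-27,42,39] → .
    (3,4)@(7, 9): e=[27,30,-3] → .
    (4,5)@(9, 11): e=[9,26,19] → X
    (5,5)@(11, 11): e=[-27,30,51] → .
    (4,6)@(9, 13): e=[27,18,9] → X
    (5,6)@(11, 13): e=[-9,22,41] → .
    (4,7)@(9, 15): e=[45,10,-1] → .
    (5,7)@(11, 15): e=[9,14,31] → X
    (6,7)@(13, 15): e=[-27,18,63] → .
    (5,8)@(11, 17): e=[27,6,21] → X
    (6,8)@(13, 17): e=[-9,10,53] → .
  covered (6 px):
    . . . . . . . . .
    . . . . . . . . .
    . . . . . . . . .
    . . . X . . . . .
    . . . . . . . . .
    . . . . X . . . .
    . . . . X . . . .
    . . . . . X . . .
    . . . . . X . . .
    . . . . . . X . .
T3:
  2·area = 8
  edge (16, 4)→(16, 6): d=(0,2) right/bottom  bias=-1
  edge (16, 6)→(12, 14): d=(-4,8) right/bottom  bias=-1
  edge (12, 14)→(16, 4): d=(4,-10) top-left  bias=+0
    (7,3)@(15, 7): e=[2,4,2] → X
    (8,3)@(17, 7): e=[-2,-12,22] → .
    (7,4)@(15, 9): e=[2,-4,10] → .
  covered (1 px):
    . . . . . . . . .
    . . . . . . . . .
    . . . . . . . . .
    . . . . . . . X .
    . . . . . . . . .
    . . . . . . . . .
    . . . . . . . . .
    . . . . . . . . .
    . . . . . . . . .
    . . . . . . . . .
T4:
  2·area = 96
  edge (4, 6)→(16, 18): d=(12,12) right/bottom  bias=-1
  edge (16, 18)→(10, 20): d=(-6,2) right/bottom  bias=-1
  edge (10, 20)→(4, 6): d=(-6,-14) top-left  bias=+0
    (0,1)@(1, 3): e=[0,120,-24] → .  [on edge]
    (1,2)@(3, 5): e=[0,104,-8] → .  [on edge]
    (2,3)@(5, 7): e=[0,88,8] → .  [on edge]
    (3,4)@(7, 9): e=[0,72,24] → .  [on edge]
    (3,5)@(7, 11): e=[24,60,12] → X
    (4,5)@(9, 11): e=[0,56,40] → .  [on edge]
    (3,6)@(7, 13): e=[48,48,0] → X  [on edge]
    (4,6)@(9, 13): e=[24,44,28] → X
    (5,6)@(11, 13): e=[0,40,56] → .  [on edge]
    (3,7)@(7, 15): e=[72,36,-12] → .
    (4,7)@(9, 15): e=[48,32,16] → X
    (5,7)@(11, 15): e=[24,28,44] → X
    (6,7)@(13, 15): e=[0,24,72] → .  [on edge]
    (7,8)@(15, 17): e=[0,8,88] → .  [on edge]
    (6,9)@(13, 19): e=[48,0,48] → .  [on edge]
    (8,9)@(17, 19): e=[0,-8,104] → .  [on edge]
  covered (9 px):
    . . . . . . . . .
    . . . . . . . . .
    . . . . . . . . .
    . . . . . . . . .
    . . . . . . . . .
    . . . X . . . . .
    . . . X X . . . .
    . . . . X X . . .
    . . . . X X X . .
    . . . . . X . . .

Final: 19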